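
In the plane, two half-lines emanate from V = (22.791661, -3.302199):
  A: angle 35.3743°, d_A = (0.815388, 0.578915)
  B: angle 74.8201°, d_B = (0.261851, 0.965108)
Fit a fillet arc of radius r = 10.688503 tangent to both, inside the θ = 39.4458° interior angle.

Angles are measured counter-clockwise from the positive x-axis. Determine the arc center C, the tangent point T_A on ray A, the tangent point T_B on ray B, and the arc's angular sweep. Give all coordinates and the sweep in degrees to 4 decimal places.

center=(40.9141,22.6730) T_A=(47.1019,13.9577) T_B=(30.5985,25.4718) sweep=140.5542

bisector direction at 55.0972° = (0.572186,0.820124)
center distance |VC| = r/sin(θ/2) = 10.688503/sin(19.7229°) = 31.672311
C = V + |VC|·bis = (40.9141,22.6730)
T_A = V + ((C−V)·d_A)·d_A = V + 29.8143·d_A = (47.1019,13.9577)
T_B = V + ((C−V)·d_B)·d_B = V + 29.8143·d_B = (30.5985,25.4718)
sweep = 180° − θ = 140.5542°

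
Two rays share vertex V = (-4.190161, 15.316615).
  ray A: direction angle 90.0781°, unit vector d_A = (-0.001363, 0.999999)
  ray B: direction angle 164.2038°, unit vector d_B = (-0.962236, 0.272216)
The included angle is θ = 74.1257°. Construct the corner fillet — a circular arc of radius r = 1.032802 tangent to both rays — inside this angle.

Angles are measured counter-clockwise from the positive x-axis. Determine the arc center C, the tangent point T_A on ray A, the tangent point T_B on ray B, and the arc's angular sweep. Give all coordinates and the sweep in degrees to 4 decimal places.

center=(-5.2248,16.6827) T_A=(-4.1920,16.6841) T_B=(-5.5060,15.6889) sweep=105.8743

bisector direction at 127.1410° = (-0.603778,0.797153)
center distance |VC| = r/sin(θ/2) = 1.032802/sin(37.0628°) = 1.713652
C = V + |VC|·bis = (-5.2248,16.6827)
T_A = V + ((C−V)·d_A)·d_A = V + 1.3675·d_A = (-4.1920,16.6841)
T_B = V + ((C−V)·d_B)·d_B = V + 1.3675·d_B = (-5.5060,15.6889)
sweep = 180° − θ = 105.8743°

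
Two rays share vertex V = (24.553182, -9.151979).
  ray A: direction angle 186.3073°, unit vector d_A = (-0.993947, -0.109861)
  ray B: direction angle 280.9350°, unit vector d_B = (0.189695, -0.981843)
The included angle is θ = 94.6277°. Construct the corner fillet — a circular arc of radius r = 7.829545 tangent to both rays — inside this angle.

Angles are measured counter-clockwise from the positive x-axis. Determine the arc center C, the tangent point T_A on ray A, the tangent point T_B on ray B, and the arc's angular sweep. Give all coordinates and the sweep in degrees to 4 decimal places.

bisector direction at 233.6212° = (-0.593122,-0.805113)
center distance |VC| = r/sin(θ/2) = 7.829545/sin(47.3139°) = 10.651305
C = V + |VC|·bis = (18.2357,-17.7275)
T_A = V + ((C−V)·d_A)·d_A = V + 7.2214·d_A = (17.3755,-9.9453)
T_B = V + ((C−V)·d_B)·d_B = V + 7.2214·d_B = (25.9230,-16.2423)
sweep = 180° − θ = 85.3723°

center=(18.2357,-17.7275) T_A=(17.3755,-9.9453) T_B=(25.9230,-16.2423) sweep=85.3723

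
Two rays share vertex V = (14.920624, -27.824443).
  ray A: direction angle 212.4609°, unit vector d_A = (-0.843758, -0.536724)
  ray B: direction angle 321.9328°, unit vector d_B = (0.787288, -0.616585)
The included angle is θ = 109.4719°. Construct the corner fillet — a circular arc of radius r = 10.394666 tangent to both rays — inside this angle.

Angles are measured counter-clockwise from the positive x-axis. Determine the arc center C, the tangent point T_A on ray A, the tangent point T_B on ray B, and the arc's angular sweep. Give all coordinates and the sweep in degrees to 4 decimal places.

center=(14.2980,-40.5400) T_A=(8.7190,-31.7694) T_B=(20.7072,-32.3564) sweep=70.5281

bisector direction at 267.1969° = (-0.048905,-0.998803)
center distance |VC| = r/sin(θ/2) = 10.394666/sin(54.7360°) = 12.730761
C = V + |VC|·bis = (14.2980,-40.5400)
T_A = V + ((C−V)·d_A)·d_A = V + 7.3500·d_A = (8.7190,-31.7694)
T_B = V + ((C−V)·d_B)·d_B = V + 7.3500·d_B = (20.7072,-32.3564)
sweep = 180° − θ = 70.5281°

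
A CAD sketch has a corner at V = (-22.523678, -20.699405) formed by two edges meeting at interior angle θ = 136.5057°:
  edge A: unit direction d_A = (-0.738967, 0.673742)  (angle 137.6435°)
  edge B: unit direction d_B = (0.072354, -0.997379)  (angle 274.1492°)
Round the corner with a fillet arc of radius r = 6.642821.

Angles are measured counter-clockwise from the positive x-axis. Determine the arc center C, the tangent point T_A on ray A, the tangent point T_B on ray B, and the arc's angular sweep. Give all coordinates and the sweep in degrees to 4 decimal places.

center=(-28.9574,-23.8229) T_A=(-24.4818,-18.9141) T_B=(-22.3320,-23.3423) sweep=43.4943

bisector direction at 205.8963° = (-0.899586,-0.436744)
center distance |VC| = r/sin(θ/2) = 6.642821/sin(68.2528°) = 7.151831
C = V + |VC|·bis = (-28.9574,-23.8229)
T_A = V + ((C−V)·d_A)·d_A = V + 2.6498·d_A = (-24.4818,-18.9141)
T_B = V + ((C−V)·d_B)·d_B = V + 2.6498·d_B = (-22.3320,-23.3423)
sweep = 180° − θ = 43.4943°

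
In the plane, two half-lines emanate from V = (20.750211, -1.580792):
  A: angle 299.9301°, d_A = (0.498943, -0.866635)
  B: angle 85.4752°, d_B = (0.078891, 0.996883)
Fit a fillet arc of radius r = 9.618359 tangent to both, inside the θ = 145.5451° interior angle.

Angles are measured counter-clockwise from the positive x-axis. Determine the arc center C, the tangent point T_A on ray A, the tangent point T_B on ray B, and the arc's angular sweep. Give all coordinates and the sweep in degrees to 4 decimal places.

bisector direction at 12.7027° = (0.975524,0.219891)
center distance |VC| = r/sin(θ/2) = 9.618359/sin(72.7725°) = 10.070140
C = V + |VC|·bis = (30.5739,0.6335)
T_A = V + ((C−V)·d_A)·d_A = V + 2.9824·d_A = (22.2383,-4.1655)
T_B = V + ((C−V)·d_B)·d_B = V + 2.9824·d_B = (20.9855,1.3923)
sweep = 180° − θ = 34.4549°

center=(30.5739,0.6335) T_A=(22.2383,-4.1655) T_B=(20.9855,1.3923) sweep=34.4549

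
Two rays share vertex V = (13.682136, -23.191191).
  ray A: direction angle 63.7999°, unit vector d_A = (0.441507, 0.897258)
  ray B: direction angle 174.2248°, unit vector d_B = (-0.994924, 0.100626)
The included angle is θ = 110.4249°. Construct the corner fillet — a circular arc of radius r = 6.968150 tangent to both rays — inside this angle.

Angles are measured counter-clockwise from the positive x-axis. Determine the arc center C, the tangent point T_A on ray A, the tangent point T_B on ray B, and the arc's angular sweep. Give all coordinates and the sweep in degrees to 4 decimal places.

center=(9.5671,-15.7713) T_A=(15.8194,-18.8478) T_B=(8.8660,-22.7041) sweep=69.5751

bisector direction at 119.0124° = (-0.484998,0.874515)
center distance |VC| = r/sin(θ/2) = 6.968150/sin(55.2124°) = 8.484570
C = V + |VC|·bis = (9.5671,-15.7713)
T_A = V + ((C−V)·d_A)·d_A = V + 4.8407·d_A = (15.8194,-18.8478)
T_B = V + ((C−V)·d_B)·d_B = V + 4.8407·d_B = (8.8660,-22.7041)
sweep = 180° − θ = 69.5751°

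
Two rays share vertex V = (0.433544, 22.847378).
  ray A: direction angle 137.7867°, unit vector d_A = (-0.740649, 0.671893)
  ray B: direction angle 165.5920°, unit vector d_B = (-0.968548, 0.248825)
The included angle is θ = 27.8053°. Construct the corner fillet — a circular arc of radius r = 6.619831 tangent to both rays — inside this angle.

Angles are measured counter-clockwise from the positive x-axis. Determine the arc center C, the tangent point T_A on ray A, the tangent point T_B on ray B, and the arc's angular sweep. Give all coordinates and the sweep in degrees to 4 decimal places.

center=(-23.8223,35.9136) T_A=(-19.3745,40.8166) T_B=(-25.4695,29.5020) sweep=152.1947

bisector direction at 151.6893° = (-0.880389,0.474252)
center distance |VC| = r/sin(θ/2) = 6.619831/sin(13.9026°) = 27.551297
C = V + |VC|·bis = (-23.8223,35.9136)
T_A = V + ((C−V)·d_A)·d_A = V + 26.7442·d_A = (-19.3745,40.8166)
T_B = V + ((C−V)·d_B)·d_B = V + 26.7442·d_B = (-25.4695,29.5020)
sweep = 180° − θ = 152.1947°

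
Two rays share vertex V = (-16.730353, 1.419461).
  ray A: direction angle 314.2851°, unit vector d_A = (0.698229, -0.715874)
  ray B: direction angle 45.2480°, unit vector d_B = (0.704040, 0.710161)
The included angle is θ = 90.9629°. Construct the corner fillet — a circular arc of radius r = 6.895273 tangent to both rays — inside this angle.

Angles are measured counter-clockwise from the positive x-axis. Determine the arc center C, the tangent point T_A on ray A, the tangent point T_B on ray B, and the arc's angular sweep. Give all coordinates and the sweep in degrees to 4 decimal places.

center=(-7.0600,1.3801) T_A=(-11.9961,-3.4344) T_B=(-11.9567,6.2346) sweep=89.0371

bisector direction at 359.7665° = (0.999992,-0.004074)
center distance |VC| = r/sin(θ/2) = 6.895273/sin(45.4815°) = 9.670471
C = V + |VC|·bis = (-7.0600,1.3801)
T_A = V + ((C−V)·d_A)·d_A = V + 6.7804·d_A = (-11.9961,-3.4344)
T_B = V + ((C−V)·d_B)·d_B = V + 6.7804·d_B = (-11.9567,6.2346)
sweep = 180° − θ = 89.0371°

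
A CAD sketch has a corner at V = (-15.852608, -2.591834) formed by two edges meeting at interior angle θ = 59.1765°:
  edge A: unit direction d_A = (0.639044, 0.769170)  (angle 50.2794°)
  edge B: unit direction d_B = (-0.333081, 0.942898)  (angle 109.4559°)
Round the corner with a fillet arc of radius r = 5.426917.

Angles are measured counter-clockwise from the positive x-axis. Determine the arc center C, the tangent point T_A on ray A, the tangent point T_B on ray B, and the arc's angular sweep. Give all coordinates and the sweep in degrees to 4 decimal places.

bisector direction at 79.8676° = (0.175923,0.984404)
center distance |VC| = r/sin(θ/2) = 5.426917/sin(29.5882°) = 10.990923
C = V + |VC|·bis = (-13.9191,8.2277)
T_A = V + ((C−V)·d_A)·d_A = V + 9.5577·d_A = (-9.7448,4.7596)
T_B = V + ((C−V)·d_B)·d_B = V + 9.5577·d_B = (-19.0361,6.4201)
sweep = 180° − θ = 120.8235°

center=(-13.9191,8.2277) T_A=(-9.7448,4.7596) T_B=(-19.0361,6.4201) sweep=120.8235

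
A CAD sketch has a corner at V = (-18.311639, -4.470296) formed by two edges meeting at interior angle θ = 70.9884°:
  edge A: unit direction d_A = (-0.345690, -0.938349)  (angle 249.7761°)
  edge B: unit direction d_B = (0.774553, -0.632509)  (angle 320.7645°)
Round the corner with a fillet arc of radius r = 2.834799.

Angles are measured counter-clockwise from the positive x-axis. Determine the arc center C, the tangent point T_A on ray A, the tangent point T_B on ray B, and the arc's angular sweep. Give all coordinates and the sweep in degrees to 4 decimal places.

center=(-17.0258,-9.1803) T_A=(-19.6858,-8.2003) T_B=(-15.2327,-6.9846) sweep=109.0116

bisector direction at 285.2703° = (0.263373,-0.964694)
center distance |VC| = r/sin(θ/2) = 2.834799/sin(35.4942°) = 4.882361
C = V + |VC|·bis = (-17.0258,-9.1803)
T_A = V + ((C−V)·d_A)·d_A = V + 3.9751·d_A = (-19.6858,-8.2003)
T_B = V + ((C−V)·d_B)·d_B = V + 3.9751·d_B = (-15.2327,-6.9846)
sweep = 180° − θ = 109.0116°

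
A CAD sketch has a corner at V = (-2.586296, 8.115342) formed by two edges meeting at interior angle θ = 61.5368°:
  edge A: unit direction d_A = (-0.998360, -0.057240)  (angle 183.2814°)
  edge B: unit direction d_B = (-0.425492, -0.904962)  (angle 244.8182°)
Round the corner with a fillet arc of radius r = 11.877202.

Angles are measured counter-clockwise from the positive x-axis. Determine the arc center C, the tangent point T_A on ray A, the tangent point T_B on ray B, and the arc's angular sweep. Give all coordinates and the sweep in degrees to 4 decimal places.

bisector direction at 214.0498° = (-0.828551,-0.559913)
center distance |VC| = r/sin(θ/2) = 11.877202/sin(30.7684°) = 23.217202
C = V + |VC|·bis = (-21.8229,-4.8843)
T_A = V + ((C−V)·d_A)·d_A = V + 19.9492·d_A = (-22.5028,6.9735)
T_B = V + ((C−V)·d_B)·d_B = V + 19.9492·d_B = (-11.0745,-9.9379)
sweep = 180° − θ = 118.4632°

center=(-21.8229,-4.8843) T_A=(-22.5028,6.9735) T_B=(-11.0745,-9.9379) sweep=118.4632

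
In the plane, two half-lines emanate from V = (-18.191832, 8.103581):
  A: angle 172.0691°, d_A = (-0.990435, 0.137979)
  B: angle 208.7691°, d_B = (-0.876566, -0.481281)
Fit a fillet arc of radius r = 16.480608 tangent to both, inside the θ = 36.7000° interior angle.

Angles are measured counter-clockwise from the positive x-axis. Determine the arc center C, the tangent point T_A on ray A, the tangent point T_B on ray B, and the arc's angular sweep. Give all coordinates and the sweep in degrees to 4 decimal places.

center=(-69.6778,-1.3636) T_A=(-67.4038,14.9594) T_B=(-61.7460,-15.8100) sweep=143.3000

bisector direction at 190.4191° = (-0.983511,-0.180847)
center distance |VC| = r/sin(θ/2) = 16.480608/sin(18.3500°) = 52.349160
C = V + |VC|·bis = (-69.6778,-1.3636)
T_A = V + ((C−V)·d_A)·d_A = V + 49.6873·d_A = (-67.4038,14.9594)
T_B = V + ((C−V)·d_B)·d_B = V + 49.6873·d_B = (-61.7460,-15.8100)
sweep = 180° − θ = 143.3000°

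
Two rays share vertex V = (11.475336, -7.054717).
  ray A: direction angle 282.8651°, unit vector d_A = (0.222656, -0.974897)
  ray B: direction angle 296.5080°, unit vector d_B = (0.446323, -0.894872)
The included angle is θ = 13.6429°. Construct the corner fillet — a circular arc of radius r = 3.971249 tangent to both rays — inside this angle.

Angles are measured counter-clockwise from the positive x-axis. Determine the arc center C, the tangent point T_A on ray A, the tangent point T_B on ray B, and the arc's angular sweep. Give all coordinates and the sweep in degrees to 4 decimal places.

center=(22.7387,-38.5353) T_A=(18.8671,-39.4195) T_B=(26.2924,-36.7628) sweep=166.3571

bisector direction at 289.6866° = (0.336874,-0.941550)
center distance |VC| = r/sin(θ/2) = 3.971249/sin(6.8214°) = 33.434861
C = V + |VC|·bis = (22.7387,-38.5353)
T_A = V + ((C−V)·d_A)·d_A = V + 33.1982·d_A = (18.8671,-39.4195)
T_B = V + ((C−V)·d_B)·d_B = V + 33.1982·d_B = (26.2924,-36.7628)
sweep = 180° − θ = 166.3571°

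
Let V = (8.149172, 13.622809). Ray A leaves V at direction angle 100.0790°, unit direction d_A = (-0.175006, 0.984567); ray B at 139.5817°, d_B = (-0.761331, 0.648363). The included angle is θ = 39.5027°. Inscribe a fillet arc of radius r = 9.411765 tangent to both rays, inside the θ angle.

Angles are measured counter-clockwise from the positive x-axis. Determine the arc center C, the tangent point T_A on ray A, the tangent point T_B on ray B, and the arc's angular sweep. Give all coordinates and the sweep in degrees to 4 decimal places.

center=(-5.7046,37.7832) T_A=(3.5619,39.4303) T_B=(-11.8068,30.6177) sweep=140.4973

bisector direction at 119.8303° = (-0.497434,0.867502)
center distance |VC| = r/sin(θ/2) = 9.411765/sin(19.7513°) = 27.850494
C = V + |VC|·bis = (-5.7046,37.7832)
T_A = V + ((C−V)·d_A)·d_A = V + 26.2120·d_A = (3.5619,39.4303)
T_B = V + ((C−V)·d_B)·d_B = V + 26.2120·d_B = (-11.8068,30.6177)
sweep = 180° − θ = 140.4973°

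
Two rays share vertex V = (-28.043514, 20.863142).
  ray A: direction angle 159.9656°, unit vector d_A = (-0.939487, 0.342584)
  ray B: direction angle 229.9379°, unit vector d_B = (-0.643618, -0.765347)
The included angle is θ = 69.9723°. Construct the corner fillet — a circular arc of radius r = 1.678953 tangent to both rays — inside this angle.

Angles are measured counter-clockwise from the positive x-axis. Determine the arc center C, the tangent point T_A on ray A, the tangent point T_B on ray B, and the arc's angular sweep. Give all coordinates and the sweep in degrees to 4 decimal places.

center=(-30.8726,20.1077) T_A=(-30.2974,21.6850) T_B=(-29.5876,19.0271) sweep=110.0277

bisector direction at 194.9518° = (-0.966143,-0.258006)
center distance |VC| = r/sin(θ/2) = 1.678953/sin(34.9862°) = 2.928176
C = V + |VC|·bis = (-30.8726,20.1077)
T_A = V + ((C−V)·d_A)·d_A = V + 2.3990·d_A = (-30.2974,21.6850)
T_B = V + ((C−V)·d_B)·d_B = V + 2.3990·d_B = (-29.5876,19.0271)
sweep = 180° − θ = 110.0277°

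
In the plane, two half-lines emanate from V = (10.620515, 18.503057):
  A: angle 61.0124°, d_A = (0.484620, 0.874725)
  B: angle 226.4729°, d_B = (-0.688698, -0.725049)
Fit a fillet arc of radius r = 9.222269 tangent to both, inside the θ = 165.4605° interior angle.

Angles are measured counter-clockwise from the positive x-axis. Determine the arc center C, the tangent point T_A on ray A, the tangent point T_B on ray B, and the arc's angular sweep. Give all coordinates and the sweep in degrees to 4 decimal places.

center=(3.1237,24.0014) T_A=(11.1906,19.5321) T_B=(9.8103,17.6501) sweep=14.5395

bisector direction at 143.7426° = (-0.806369,0.591413)
center distance |VC| = r/sin(θ/2) = 9.222269/sin(82.7302°) = 9.297004
C = V + |VC|·bis = (3.1237,24.0014)
T_A = V + ((C−V)·d_A)·d_A = V + 1.1765·d_A = (11.1906,19.5321)
T_B = V + ((C−V)·d_B)·d_B = V + 1.1765·d_B = (9.8103,17.6501)
sweep = 180° − θ = 14.5395°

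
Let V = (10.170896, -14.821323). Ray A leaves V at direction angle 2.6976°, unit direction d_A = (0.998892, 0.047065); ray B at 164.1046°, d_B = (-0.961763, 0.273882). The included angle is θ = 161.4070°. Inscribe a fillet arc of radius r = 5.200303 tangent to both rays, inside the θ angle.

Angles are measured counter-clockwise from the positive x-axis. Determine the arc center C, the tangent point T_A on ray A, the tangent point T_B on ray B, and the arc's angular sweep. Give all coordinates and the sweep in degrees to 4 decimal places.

center=(10.7765,-9.5867) T_A=(11.0212,-14.7813) T_B=(9.3522,-14.5882) sweep=18.5930

bisector direction at 83.4011° = (0.114918,0.993375)
center distance |VC| = r/sin(θ/2) = 5.200303/sin(80.7035°) = 5.269515
C = V + |VC|·bis = (10.7765,-9.5867)
T_A = V + ((C−V)·d_A)·d_A = V + 0.8513·d_A = (11.0212,-14.7813)
T_B = V + ((C−V)·d_B)·d_B = V + 0.8513·d_B = (9.3522,-14.5882)
sweep = 180° − θ = 18.5930°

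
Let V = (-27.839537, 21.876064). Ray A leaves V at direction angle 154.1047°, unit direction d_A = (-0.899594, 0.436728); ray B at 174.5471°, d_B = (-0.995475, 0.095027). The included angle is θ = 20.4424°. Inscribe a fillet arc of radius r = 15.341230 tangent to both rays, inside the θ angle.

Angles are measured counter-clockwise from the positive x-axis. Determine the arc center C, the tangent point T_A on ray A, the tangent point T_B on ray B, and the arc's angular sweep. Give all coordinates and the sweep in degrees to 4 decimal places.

bisector direction at 164.3259° = (-0.962814,0.270165)
center distance |VC| = r/sin(θ/2) = 15.341230/sin(10.2212°) = 86.454359
C = V + |VC|·bis = (-111.0790,45.2330)
T_A = V + ((C−V)·d_A)·d_A = V + 85.0823·d_A = (-104.3791,59.0339)
T_B = V + ((C−V)·d_B)·d_B = V + 85.0823·d_B = (-112.5368,29.9612)
sweep = 180° − θ = 159.5576°

center=(-111.0790,45.2330) T_A=(-104.3791,59.0339) T_B=(-112.5368,29.9612) sweep=159.5576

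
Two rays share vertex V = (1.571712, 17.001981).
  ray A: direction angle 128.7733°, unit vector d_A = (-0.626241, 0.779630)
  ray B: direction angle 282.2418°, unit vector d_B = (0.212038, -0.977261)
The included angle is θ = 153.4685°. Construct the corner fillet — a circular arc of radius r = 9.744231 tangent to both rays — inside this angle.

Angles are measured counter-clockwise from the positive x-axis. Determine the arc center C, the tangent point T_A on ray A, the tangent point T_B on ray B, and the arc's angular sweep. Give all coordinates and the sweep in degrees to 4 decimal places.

bisector direction at 205.5076° = (-0.902529,-0.430630)
center distance |VC| = r/sin(θ/2) = 9.744231/sin(76.7343°) = 10.011372
C = V + |VC|·bis = (-7.4638,12.6908)
T_A = V + ((C−V)·d_A)·d_A = V + 2.2973·d_A = (0.1331,18.7930)
T_B = V + ((C−V)·d_B)·d_B = V + 2.2973·d_B = (2.0588,14.7569)
sweep = 180° − θ = 26.5315°

center=(-7.4638,12.6908) T_A=(0.1331,18.7930) T_B=(2.0588,14.7569) sweep=26.5315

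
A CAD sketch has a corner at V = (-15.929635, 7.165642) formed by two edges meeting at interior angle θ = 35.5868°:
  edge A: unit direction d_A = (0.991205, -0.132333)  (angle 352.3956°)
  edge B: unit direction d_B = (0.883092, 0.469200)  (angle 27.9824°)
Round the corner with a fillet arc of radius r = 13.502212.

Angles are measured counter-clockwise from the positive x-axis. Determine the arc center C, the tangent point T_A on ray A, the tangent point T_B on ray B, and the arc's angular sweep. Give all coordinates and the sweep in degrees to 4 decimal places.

center=(27.5583,14.9817) T_A=(25.7715,1.5983) T_B=(21.2230,26.9054) sweep=144.4132

bisector direction at 10.1890° = (0.984230,0.176896)
center distance |VC| = r/sin(θ/2) = 13.502212/sin(17.7934°) = 44.184709
C = V + |VC|·bis = (27.5583,14.9817)
T_A = V + ((C−V)·d_A)·d_A = V + 42.0711·d_A = (25.7715,1.5983)
T_B = V + ((C−V)·d_B)·d_B = V + 42.0711·d_B = (21.2230,26.9054)
sweep = 180° − θ = 144.4132°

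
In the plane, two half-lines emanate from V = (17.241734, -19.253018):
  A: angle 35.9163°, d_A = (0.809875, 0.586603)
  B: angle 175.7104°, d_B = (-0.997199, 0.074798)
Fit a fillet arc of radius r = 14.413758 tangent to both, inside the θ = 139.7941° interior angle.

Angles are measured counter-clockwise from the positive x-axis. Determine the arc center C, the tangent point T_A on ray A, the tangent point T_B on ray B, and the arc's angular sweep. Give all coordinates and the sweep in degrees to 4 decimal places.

bisector direction at 105.8133° = (-0.272504,0.962155)
center distance |VC| = r/sin(θ/2) = 14.413758/sin(69.8970°) = 15.348864
C = V + |VC|·bis = (13.0591,-4.4850)
T_A = V + ((C−V)·d_A)·d_A = V + 5.2755·d_A = (21.5143,-16.1584)
T_B = V + ((C−V)·d_B)·d_B = V + 5.2755·d_B = (11.9810,-18.8584)
sweep = 180° − θ = 40.2059°

center=(13.0591,-4.4850) T_A=(21.5143,-16.1584) T_B=(11.9810,-18.8584) sweep=40.2059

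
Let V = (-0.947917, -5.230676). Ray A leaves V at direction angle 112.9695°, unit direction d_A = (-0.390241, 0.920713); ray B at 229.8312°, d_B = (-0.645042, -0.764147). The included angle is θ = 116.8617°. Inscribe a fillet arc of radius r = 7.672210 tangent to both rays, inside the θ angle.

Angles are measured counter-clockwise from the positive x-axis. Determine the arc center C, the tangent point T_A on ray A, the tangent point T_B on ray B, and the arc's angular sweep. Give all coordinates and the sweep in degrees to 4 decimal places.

bisector direction at 171.4004° = (-0.988757,0.149529)
center distance |VC| = r/sin(θ/2) = 7.672210/sin(58.4308°) = 9.004847
C = V + |VC|·bis = (-9.8515,-3.8842)
T_A = V + ((C−V)·d_A)·d_A = V + 4.7143·d_A = (-2.7876,-0.8902)
T_B = V + ((C−V)·d_B)·d_B = V + 4.7143·d_B = (-3.9888,-8.8331)
sweep = 180° − θ = 63.1383°

center=(-9.8515,-3.8842) T_A=(-2.7876,-0.8902) T_B=(-3.9888,-8.8331) sweep=63.1383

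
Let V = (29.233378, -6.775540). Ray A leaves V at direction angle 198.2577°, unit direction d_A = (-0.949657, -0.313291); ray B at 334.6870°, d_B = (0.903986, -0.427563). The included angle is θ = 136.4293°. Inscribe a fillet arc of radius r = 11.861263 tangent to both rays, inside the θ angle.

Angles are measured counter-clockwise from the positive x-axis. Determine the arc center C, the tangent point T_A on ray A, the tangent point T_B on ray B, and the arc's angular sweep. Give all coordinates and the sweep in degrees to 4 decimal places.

center=(28.4474,-19.5249) T_A=(24.7314,-8.2607) T_B=(33.5189,-8.8025) sweep=43.5707

bisector direction at 266.4724° = (-0.061530,-0.998105)
center distance |VC| = r/sin(θ/2) = 11.861263/sin(68.2147°) = 12.773540
C = V + |VC|·bis = (28.4474,-19.5249)
T_A = V + ((C−V)·d_A)·d_A = V + 4.7406·d_A = (24.7314,-8.2607)
T_B = V + ((C−V)·d_B)·d_B = V + 4.7406·d_B = (33.5189,-8.8025)
sweep = 180° − θ = 43.5707°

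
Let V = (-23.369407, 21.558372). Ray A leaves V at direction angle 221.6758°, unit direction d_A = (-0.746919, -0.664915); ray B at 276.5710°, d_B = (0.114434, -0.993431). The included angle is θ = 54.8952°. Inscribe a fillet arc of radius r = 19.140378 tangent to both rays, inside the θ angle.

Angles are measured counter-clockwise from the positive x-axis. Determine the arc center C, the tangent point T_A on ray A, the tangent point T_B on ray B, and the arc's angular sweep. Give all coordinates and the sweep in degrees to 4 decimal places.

center=(-38.1671,-17.2404) T_A=(-50.8938,-2.9441) T_B=(-19.1524,-15.0501) sweep=125.1048

bisector direction at 249.1234° = (-0.356356,-0.934350)
center distance |VC| = r/sin(θ/2) = 19.140378/sin(27.4476°) = 41.524915
C = V + |VC|·bis = (-38.1671,-17.2404)
T_A = V + ((C−V)·d_A)·d_A = V + 36.8506·d_A = (-50.8938,-2.9441)
T_B = V + ((C−V)·d_B)·d_B = V + 36.8506·d_B = (-19.1524,-15.0501)
sweep = 180° − θ = 125.1048°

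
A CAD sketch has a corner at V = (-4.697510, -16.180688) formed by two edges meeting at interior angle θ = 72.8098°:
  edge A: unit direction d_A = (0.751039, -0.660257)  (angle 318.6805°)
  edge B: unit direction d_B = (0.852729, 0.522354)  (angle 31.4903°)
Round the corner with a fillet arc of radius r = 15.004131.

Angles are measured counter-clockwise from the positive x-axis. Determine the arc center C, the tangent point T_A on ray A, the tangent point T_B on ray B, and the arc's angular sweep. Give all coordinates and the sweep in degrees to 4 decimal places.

bisector direction at 355.0854° = (0.996323,-0.085671)
center distance |VC| = r/sin(θ/2) = 15.004131/sin(36.4049°) = 25.281283
C = V + |VC|·bis = (20.4908,-18.3466)
T_A = V + ((C−V)·d_A)·d_A = V + 20.3475·d_A = (10.5842,-29.6153)
T_B = V + ((C−V)·d_B)·d_B = V + 20.3475·d_B = (12.6534,-5.5521)
sweep = 180° − θ = 107.1902°

center=(20.4908,-18.3466) T_A=(10.5842,-29.6153) T_B=(12.6534,-5.5521) sweep=107.1902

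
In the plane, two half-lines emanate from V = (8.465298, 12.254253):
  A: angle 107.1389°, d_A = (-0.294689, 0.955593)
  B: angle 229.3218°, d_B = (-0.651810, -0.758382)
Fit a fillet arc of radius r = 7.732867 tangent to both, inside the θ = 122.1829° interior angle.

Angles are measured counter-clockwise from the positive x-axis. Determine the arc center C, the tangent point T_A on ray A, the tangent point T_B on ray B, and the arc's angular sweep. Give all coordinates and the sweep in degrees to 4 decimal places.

bisector direction at 168.2304° = (-0.978976,0.203978)
center distance |VC| = r/sin(θ/2) = 7.732867/sin(61.0915°) = 8.833601
C = V + |VC|·bis = (-0.1826,14.0561)
T_A = V + ((C−V)·d_A)·d_A = V + 4.2703·d_A = (7.2069,16.3349)
T_B = V + ((C−V)·d_B)·d_B = V + 4.2703·d_B = (5.6819,9.0157)
sweep = 180° − θ = 57.8171°

center=(-0.1826,14.0561) T_A=(7.2069,16.3349) T_B=(5.6819,9.0157) sweep=57.8171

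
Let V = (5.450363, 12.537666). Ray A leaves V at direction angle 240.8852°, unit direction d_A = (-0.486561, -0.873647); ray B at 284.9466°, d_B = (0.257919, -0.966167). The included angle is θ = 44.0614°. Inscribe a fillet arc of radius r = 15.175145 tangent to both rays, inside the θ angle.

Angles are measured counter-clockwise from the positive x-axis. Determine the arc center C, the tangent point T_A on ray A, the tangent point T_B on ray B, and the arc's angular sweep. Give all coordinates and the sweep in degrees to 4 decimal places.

center=(0.4611,-27.6094) T_A=(-12.7966,-20.2258) T_B=(15.1228,-23.6955) sweep=135.9386

bisector direction at 262.9159° = (-0.123326,-0.992366)
center distance |VC| = r/sin(θ/2) = 15.175145/sin(22.0307°) = 40.455905
C = V + |VC|·bis = (0.4611,-27.6094)
T_A = V + ((C−V)·d_A)·d_A = V + 37.5019·d_A = (-12.7966,-20.2258)
T_B = V + ((C−V)·d_B)·d_B = V + 37.5019·d_B = (15.1228,-23.6955)
sweep = 180° − θ = 135.9386°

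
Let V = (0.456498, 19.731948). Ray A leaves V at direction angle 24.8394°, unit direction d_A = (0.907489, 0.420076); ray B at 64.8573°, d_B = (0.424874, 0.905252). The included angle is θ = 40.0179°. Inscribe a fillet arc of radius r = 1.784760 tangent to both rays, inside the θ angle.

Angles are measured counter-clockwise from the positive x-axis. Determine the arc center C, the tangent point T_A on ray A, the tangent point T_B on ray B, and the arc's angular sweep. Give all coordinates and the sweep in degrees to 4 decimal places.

center=(4.1546,23.4105) T_A=(4.9043,21.7908) T_B=(2.5389,24.1688) sweep=139.9821

bisector direction at 44.8483° = (0.708976,0.705233)
center distance |VC| = r/sin(θ/2) = 1.784760/sin(20.0089°) = 5.216051
C = V + |VC|·bis = (4.1546,23.4105)
T_A = V + ((C−V)·d_A)·d_A = V + 4.9012·d_A = (4.9043,21.7908)
T_B = V + ((C−V)·d_B)·d_B = V + 4.9012·d_B = (2.5389,24.1688)
sweep = 180° − θ = 139.9821°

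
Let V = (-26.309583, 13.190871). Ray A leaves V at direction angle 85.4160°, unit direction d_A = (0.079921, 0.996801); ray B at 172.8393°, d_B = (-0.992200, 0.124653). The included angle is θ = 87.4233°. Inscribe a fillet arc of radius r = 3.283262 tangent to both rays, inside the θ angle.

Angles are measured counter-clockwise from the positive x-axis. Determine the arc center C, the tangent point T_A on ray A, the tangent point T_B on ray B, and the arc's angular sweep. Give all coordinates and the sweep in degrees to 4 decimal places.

bisector direction at 129.1277° = (-0.631050,0.775742)
center distance |VC| = r/sin(θ/2) = 3.283262/sin(43.7116°) = 4.751262
C = V + |VC|·bis = (-29.3079,16.8766)
T_A = V + ((C−V)·d_A)·d_A = V + 3.4343·d_A = (-26.0351,16.6142)
T_B = V + ((C−V)·d_B)·d_B = V + 3.4343·d_B = (-29.7171,13.6190)
sweep = 180° − θ = 92.5767°

center=(-29.3079,16.8766) T_A=(-26.0351,16.6142) T_B=(-29.7171,13.6190) sweep=92.5767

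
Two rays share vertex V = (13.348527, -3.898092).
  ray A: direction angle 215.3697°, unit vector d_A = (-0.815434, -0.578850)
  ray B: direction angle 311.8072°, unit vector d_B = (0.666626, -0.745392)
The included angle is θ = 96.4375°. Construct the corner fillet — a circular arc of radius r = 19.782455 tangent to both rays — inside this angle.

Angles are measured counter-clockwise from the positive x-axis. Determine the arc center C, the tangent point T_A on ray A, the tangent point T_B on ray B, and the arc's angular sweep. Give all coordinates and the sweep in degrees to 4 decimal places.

bisector direction at 263.5885° = (-0.111669,-0.993745)
center distance |VC| = r/sin(θ/2) = 19.782455/sin(48.2188°) = 26.528915
C = V + |VC|·bis = (10.3861,-30.2611)
T_A = V + ((C−V)·d_A)·d_A = V + 17.6759·d_A = (-1.0650,-14.1298)
T_B = V + ((C−V)·d_B)·d_B = V + 17.6759·d_B = (25.1318,-17.0736)
sweep = 180° − θ = 83.5625°

center=(10.3861,-30.2611) T_A=(-1.0650,-14.1298) T_B=(25.1318,-17.0736) sweep=83.5625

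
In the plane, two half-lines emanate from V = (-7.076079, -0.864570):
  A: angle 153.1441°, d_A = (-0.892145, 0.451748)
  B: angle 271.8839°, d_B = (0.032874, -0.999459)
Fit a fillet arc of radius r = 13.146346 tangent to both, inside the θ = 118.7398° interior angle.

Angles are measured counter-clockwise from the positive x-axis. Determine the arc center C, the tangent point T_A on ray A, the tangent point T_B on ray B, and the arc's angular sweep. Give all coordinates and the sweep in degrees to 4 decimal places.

center=(-19.9594,-9.0766) T_A=(-14.0206,2.6519) T_B=(-6.8202,-8.6444) sweep=61.2602

bisector direction at 212.5140° = (-0.843260,-0.537506)
center distance |VC| = r/sin(θ/2) = 13.146346/sin(59.3699°) = 15.278020
C = V + |VC|·bis = (-19.9594,-9.0766)
T_A = V + ((C−V)·d_A)·d_A = V + 7.7841·d_A = (-14.0206,2.6519)
T_B = V + ((C−V)·d_B)·d_B = V + 7.7841·d_B = (-6.8202,-8.6444)
sweep = 180° − θ = 61.2602°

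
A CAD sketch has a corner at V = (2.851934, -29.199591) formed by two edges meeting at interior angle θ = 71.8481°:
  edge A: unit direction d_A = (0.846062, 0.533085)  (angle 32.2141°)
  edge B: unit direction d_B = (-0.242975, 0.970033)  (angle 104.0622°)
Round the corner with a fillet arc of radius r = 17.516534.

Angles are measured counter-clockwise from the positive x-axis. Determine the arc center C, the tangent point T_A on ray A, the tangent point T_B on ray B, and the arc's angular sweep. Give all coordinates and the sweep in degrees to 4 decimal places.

center=(13.9692,-1.4913) T_A=(23.3070,-16.3113) T_B=(-3.0224,-5.7473) sweep=108.1519

bisector direction at 68.1381° = (0.372370,0.928084)
center distance |VC| = r/sin(θ/2) = 17.516534/sin(35.9241°) = 29.855405
C = V + |VC|·bis = (13.9692,-1.4913)
T_A = V + ((C−V)·d_A)·d_A = V + 24.1768·d_A = (23.3070,-16.3113)
T_B = V + ((C−V)·d_B)·d_B = V + 24.1768·d_B = (-3.0224,-5.7473)
sweep = 180° − θ = 108.1519°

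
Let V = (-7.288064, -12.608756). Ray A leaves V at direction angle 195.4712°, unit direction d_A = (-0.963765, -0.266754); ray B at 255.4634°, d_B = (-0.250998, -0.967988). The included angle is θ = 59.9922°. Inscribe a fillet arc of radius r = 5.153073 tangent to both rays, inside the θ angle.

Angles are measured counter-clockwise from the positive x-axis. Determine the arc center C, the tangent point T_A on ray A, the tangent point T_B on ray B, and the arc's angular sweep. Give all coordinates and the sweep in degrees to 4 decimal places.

center=(-14.5168,-19.9564) T_A=(-15.8914,-14.9900) T_B=(-9.5287,-21.2498) sweep=120.0078

bisector direction at 225.4673° = (-0.701316,-0.712850)
center distance |VC| = r/sin(θ/2) = 5.153073/sin(29.9961°) = 10.307361
C = V + |VC|·bis = (-14.5168,-19.9564)
T_A = V + ((C−V)·d_A)·d_A = V + 8.9268·d_A = (-15.8914,-14.9900)
T_B = V + ((C−V)·d_B)·d_B = V + 8.9268·d_B = (-9.5287,-21.2498)
sweep = 180° − θ = 120.0078°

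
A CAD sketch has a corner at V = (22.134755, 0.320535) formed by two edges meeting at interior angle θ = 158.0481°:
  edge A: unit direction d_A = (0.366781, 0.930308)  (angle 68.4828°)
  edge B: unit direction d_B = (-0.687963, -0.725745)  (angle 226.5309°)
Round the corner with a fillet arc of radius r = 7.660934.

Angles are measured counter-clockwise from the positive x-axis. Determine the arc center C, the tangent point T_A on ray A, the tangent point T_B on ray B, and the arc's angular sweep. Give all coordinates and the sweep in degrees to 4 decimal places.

bisector direction at 147.5068° = (-0.843456,0.537199)
center distance |VC| = r/sin(θ/2) = 7.660934/sin(79.0241°) = 7.803685
C = V + |VC|·bis = (15.5527,4.5127)
T_A = V + ((C−V)·d_A)·d_A = V + 1.4858·d_A = (22.6797,1.7028)
T_B = V + ((C−V)·d_B)·d_B = V + 1.4858·d_B = (21.1126,-0.7578)
sweep = 180° − θ = 21.9519°

center=(15.5527,4.5127) T_A=(22.6797,1.7028) T_B=(21.1126,-0.7578) sweep=21.9519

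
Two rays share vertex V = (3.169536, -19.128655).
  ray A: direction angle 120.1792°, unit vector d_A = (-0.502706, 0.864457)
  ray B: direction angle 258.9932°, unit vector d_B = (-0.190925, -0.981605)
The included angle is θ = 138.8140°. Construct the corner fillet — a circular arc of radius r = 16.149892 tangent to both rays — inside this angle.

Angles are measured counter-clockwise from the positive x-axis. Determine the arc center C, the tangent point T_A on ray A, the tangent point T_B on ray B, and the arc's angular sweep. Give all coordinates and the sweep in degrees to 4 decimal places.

center=(-13.8418,-22.0017) T_A=(0.1191,-13.8830) T_B=(2.0110,-25.0851) sweep=41.1860

bisector direction at 189.5862° = (-0.986036,-0.166531)
center distance |VC| = r/sin(θ/2) = 16.149892/sin(69.4070°) = 17.252269
C = V + |VC|·bis = (-13.8418,-22.0017)
T_A = V + ((C−V)·d_A)·d_A = V + 6.0681·d_A = (0.1191,-13.8830)
T_B = V + ((C−V)·d_B)·d_B = V + 6.0681·d_B = (2.0110,-25.0851)
sweep = 180° − θ = 41.1860°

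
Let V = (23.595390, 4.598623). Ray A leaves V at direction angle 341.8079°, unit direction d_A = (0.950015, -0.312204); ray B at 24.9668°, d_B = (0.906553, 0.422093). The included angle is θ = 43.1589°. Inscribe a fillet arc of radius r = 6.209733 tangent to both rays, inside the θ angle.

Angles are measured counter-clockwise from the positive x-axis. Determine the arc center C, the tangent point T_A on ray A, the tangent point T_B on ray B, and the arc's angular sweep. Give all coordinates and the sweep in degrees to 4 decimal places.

center=(40.4498,5.5962) T_A=(38.5111,-0.3031) T_B=(37.8287,11.2257) sweep=136.8411

bisector direction at 3.3873° = (0.998253,0.059086)
center distance |VC| = r/sin(θ/2) = 6.209733/sin(21.5795°) = 16.883861
C = V + |VC|·bis = (40.4498,5.5962)
T_A = V + ((C−V)·d_A)·d_A = V + 15.7004·d_A = (38.5111,-0.3031)
T_B = V + ((C−V)·d_B)·d_B = V + 15.7004·d_B = (37.8287,11.2257)
sweep = 180° − θ = 136.8411°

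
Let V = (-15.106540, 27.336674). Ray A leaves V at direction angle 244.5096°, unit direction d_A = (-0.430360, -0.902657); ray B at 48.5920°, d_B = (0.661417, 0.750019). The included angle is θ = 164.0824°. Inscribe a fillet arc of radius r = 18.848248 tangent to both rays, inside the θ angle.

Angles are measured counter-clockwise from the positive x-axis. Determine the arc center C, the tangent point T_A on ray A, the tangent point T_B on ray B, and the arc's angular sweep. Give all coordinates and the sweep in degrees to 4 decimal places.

center=(0.7729,16.8465) T_A=(-16.2406,24.9581) T_B=(-13.3636,29.3131) sweep=15.9176

bisector direction at 326.5508° = (0.834375,-0.551197)
center distance |VC| = r/sin(θ/2) = 18.848248/sin(82.0412°) = 19.031562
C = V + |VC|·bis = (0.7729,16.8465)
T_A = V + ((C−V)·d_A)·d_A = V + 2.6351·d_A = (-16.2406,24.9581)
T_B = V + ((C−V)·d_B)·d_B = V + 2.6351·d_B = (-13.3636,29.3131)
sweep = 180° − θ = 15.9176°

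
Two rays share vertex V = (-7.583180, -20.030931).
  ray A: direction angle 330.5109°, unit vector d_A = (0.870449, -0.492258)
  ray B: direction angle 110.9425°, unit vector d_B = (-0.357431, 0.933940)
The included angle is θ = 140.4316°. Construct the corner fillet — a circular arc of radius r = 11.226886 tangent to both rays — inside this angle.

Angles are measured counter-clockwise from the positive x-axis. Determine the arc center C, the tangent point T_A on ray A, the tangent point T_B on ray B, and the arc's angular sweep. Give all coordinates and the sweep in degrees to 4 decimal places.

bisector direction at 40.7267° = (0.757830,0.652452)
center distance |VC| = r/sin(θ/2) = 11.226886/sin(70.2158°) = 11.931131
C = V + |VC|·bis = (1.4586,-12.2464)
T_A = V + ((C−V)·d_A)·d_A = V + 4.0384·d_A = (-4.0679,-22.0189)
T_B = V + ((C−V)·d_B)·d_B = V + 4.0384·d_B = (-9.0266,-16.2593)
sweep = 180° − θ = 39.5684°

center=(1.4586,-12.2464) T_A=(-4.0679,-22.0189) T_B=(-9.0266,-16.2593) sweep=39.5684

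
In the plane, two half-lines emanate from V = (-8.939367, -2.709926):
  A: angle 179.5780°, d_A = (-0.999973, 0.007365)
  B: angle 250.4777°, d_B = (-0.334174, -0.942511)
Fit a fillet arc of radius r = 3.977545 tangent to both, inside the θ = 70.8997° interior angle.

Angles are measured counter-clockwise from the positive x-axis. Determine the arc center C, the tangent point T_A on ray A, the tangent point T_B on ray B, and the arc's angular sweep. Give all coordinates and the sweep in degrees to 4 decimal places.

bisector direction at 215.0279° = (-0.818873,-0.573975)
center distance |VC| = r/sin(θ/2) = 3.977545/sin(35.4498°) = 6.857953
C = V + |VC|·bis = (-14.5552,-6.6462)
T_A = V + ((C−V)·d_A)·d_A = V + 5.5866·d_A = (-14.5259,-2.6688)
T_B = V + ((C−V)·d_B)·d_B = V + 5.5866·d_B = (-10.8063,-7.9754)
sweep = 180° − θ = 109.1003°

center=(-14.5552,-6.6462) T_A=(-14.5259,-2.6688) T_B=(-10.8063,-7.9754) sweep=109.1003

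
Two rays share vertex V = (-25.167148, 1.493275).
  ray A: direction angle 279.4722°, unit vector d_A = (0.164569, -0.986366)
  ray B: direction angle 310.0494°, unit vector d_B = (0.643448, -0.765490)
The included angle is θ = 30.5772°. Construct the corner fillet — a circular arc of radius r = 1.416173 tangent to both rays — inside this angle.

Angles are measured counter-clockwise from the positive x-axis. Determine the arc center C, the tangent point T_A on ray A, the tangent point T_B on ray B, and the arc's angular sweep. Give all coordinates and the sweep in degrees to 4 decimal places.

center=(-22.9177,-3.3837) T_A=(-24.3146,-3.6168) T_B=(-21.8336,-2.4725) sweep=149.4228

bisector direction at 294.7608° = (0.418831,-0.908064)
center distance |VC| = r/sin(θ/2) = 1.416173/sin(15.2886°) = 5.370779
C = V + |VC|·bis = (-22.9177,-3.3837)
T_A = V + ((C−V)·d_A)·d_A = V + 5.1807·d_A = (-24.3146,-3.6168)
T_B = V + ((C−V)·d_B)·d_B = V + 5.1807·d_B = (-21.8336,-2.4725)
sweep = 180° − θ = 149.4228°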